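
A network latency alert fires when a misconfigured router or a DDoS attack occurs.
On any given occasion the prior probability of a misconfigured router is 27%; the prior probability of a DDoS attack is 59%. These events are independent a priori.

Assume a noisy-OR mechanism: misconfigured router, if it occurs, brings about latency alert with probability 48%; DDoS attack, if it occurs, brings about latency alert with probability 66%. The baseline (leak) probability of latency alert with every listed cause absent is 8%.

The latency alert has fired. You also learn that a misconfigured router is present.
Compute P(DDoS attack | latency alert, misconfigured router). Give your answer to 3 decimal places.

P(DDoS attack | latency alert, misconfigured router) ≈ 0.698

Under noisy-OR, P(latency alert | causes) = 1 − (1−0.08)·∏(1−qᵢ) over the active causes.
P(latency alert | misconfigured router) = 0.5216·0.41 + 0.837344·0.59 = 0.213856 + 0.494033 = 0.707889
Of this, 0.494033 comes from 0.837344·0.59 (the DDoS attack=true cases).
Hence the posterior is 0.494033/0.707889 ≈ 0.698.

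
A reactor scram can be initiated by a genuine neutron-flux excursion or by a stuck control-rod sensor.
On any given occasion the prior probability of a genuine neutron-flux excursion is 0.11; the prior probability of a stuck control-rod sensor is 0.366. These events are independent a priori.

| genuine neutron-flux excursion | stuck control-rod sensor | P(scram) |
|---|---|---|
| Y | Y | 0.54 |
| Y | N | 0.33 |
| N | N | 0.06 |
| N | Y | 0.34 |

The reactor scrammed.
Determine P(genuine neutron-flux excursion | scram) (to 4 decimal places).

P(scram) = 0.06·0.89·0.634 + 0.34·0.89·0.366 + 0.33·0.11·0.634 + 0.54·0.11·0.366 = 0.033856 + 0.110752 + 0.023014 + 0.021740 = 0.189362
Restricting to configurations with genuine neutron-flux excursion present: 0.023014 + 0.021740 = 0.044754.
P(genuine neutron-flux excursion | scram) = 0.044754 / 0.189362 ≈ 0.2363

P(genuine neutron-flux excursion | scram) ≈ 0.2363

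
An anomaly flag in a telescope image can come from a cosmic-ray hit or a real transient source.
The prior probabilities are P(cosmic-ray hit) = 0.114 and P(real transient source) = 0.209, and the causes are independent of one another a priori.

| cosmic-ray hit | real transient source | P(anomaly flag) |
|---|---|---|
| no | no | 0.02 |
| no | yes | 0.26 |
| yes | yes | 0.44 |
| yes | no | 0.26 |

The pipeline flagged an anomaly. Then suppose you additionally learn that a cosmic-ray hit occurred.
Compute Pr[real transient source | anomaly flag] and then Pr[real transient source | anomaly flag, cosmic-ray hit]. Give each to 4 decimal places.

Pr[real transient source | anomaly flag] ≈ 0.6101; Pr[real transient source | anomaly flag, cosmic-ray hit] ≈ 0.3090

Numerator (weight on configurations with real transient source): 0.048145 + 0.010483 = 0.058628
Denominator P(anomaly flag): 0.02*0.886*0.791 + 0.26*0.886*0.209 + 0.26*0.114*0.791 + 0.44*0.114*0.209 = 0.096090
Posterior = 0.058628 / 0.096090 ≈ 0.6101

Now also conditioning on cosmic-ray hit=true:
By total probability over both values of real transient source:
  P(anomaly flag | cosmic-ray hit) = 0.26×0.791 + 0.44×0.209
        = 0.205660 + 0.091960 = 0.297620
Configurations with real transient source contribute 0.091960, so
  P(real transient source | anomaly flag, cosmic-ray hit) = 0.091960 / 0.297620 ≈ 0.3090
— cosmic-ray hit explains away the evidence for real transient source.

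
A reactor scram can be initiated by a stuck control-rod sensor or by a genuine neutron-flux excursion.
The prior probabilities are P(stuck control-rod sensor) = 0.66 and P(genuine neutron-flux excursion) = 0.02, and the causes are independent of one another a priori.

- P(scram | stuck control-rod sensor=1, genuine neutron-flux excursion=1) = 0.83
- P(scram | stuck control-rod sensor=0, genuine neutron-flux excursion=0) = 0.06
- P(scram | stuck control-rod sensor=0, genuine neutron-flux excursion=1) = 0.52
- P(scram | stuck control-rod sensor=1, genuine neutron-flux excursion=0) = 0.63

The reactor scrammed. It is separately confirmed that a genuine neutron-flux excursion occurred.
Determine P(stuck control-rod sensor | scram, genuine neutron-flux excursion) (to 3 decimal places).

P(scram | genuine neutron-flux excursion) = 0.52×0.34 + 0.83×0.66 = 0.176800 + 0.547800 = 0.724600
Of this, 0.547800 comes from 0.83×0.66 (the stuck control-rod sensor=true cases).
P(stuck control-rod sensor | scram, genuine neutron-flux excursion) = 0.547800 / 0.724600 ≈ 0.756

P(stuck control-rod sensor | scram, genuine neutron-flux excursion) ≈ 0.756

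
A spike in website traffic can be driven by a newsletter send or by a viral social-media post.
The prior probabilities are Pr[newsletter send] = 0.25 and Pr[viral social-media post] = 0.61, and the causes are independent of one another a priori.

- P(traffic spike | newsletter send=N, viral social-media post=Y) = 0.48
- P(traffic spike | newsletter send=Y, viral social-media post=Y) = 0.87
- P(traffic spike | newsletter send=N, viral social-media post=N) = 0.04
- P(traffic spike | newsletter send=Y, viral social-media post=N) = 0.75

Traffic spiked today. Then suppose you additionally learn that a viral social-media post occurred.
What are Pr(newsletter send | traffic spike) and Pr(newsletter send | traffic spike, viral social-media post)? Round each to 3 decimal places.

Pr(newsletter send | traffic spike) ≈ 0.471; Pr(newsletter send | traffic spike, viral social-media post) ≈ 0.377

For the numerator, keep only newsletter send=true terms: 0.073125 + 0.132675 = 0.205800
Denominator P(traffic spike): 0.04×0.75×0.39 + 0.48×0.75×0.61 + 0.75×0.25×0.39 + 0.87×0.25×0.61 = 0.437100
Posterior = 0.205800 / 0.437100 ≈ 0.471

Now condition on the additional information:
P(traffic spike | viral social-media post) = 0.48×0.75 + 0.87×0.25 = 0.360000 + 0.217500 = 0.577500
Restricting to configurations with newsletter send present: 0.87×0.25 = 0.217500.
P(newsletter send | traffic spike, viral social-media post) = 0.217500 / 0.577500 ≈ 0.377
This is intercausal reasoning (explaining away): once viral social-media post accounts for the traffic spike, newsletter send becomes less likely.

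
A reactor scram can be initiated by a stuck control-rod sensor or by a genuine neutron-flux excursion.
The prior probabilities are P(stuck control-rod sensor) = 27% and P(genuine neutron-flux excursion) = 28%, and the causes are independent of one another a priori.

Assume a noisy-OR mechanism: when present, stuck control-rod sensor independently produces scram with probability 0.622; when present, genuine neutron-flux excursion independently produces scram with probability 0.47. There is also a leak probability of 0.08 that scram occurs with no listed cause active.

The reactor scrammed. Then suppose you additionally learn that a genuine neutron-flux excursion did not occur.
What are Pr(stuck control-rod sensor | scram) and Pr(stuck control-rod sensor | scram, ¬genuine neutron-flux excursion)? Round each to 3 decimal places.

Pr(stuck control-rod sensor | scram) ≈ 0.562; Pr(stuck control-rod sensor | scram, ¬genuine neutron-flux excursion) ≈ 0.751

Under noisy-OR, P(scram | causes) = 1 − (1−0.08)·∏(1−qᵢ) over the active causes.
P(scram) = 0.08·0.73·0.72 + 0.5124·0.73·0.28 + 0.65224·0.27·0.72 + 0.815687·0.27·0.28 = 0.042048 + 0.104735 + 0.126795 + 0.061666 = 0.335244
Of this, 0.188461 comes from 0.126795 + 0.061666 (the stuck control-rod sensor=true cases).
Hence the posterior is 0.188461/0.335244 ≈ 0.562.

With the extra evidence:
Enumerate both values of stuck control-rod sensor and weight by the priors:
  P(scram | ¬genuine neutron-flux excursion) = 0.08·0.73 + 0.65224·0.27
        = 0.058400 + 0.176105 = 0.234505
The terms with stuck control-rod sensor present sum to 0.176105, so
  P(stuck control-rod sensor | scram, ¬genuine neutron-flux excursion) = 0.176105 / 0.234505 ≈ 0.751
Ruling out genuine neutron-flux excursion raises the posterior on stuck control-rod sensor — the flip side of explaining away.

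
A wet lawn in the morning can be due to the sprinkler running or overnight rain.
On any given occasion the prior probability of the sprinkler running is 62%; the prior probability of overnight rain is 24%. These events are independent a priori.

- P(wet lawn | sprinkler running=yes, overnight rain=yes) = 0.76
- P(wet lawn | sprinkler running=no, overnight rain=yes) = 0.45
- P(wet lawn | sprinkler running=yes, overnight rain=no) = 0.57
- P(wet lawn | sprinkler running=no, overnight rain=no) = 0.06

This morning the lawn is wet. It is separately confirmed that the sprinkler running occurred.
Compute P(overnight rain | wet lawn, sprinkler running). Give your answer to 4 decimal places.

Sum P(wet lawn|·) weighted by the priors over both values of overnight rain:
  P(wet lawn | sprinkler running) = 0.57·0.76 + 0.76·0.24
        = 0.433200 + 0.182400 = 0.615600
Configurations with overnight rain contribute 0.182400, so
  P(overnight rain | wet lawn, sprinkler running) = 0.182400 / 0.615600 ≈ 0.2963

P(overnight rain | wet lawn, sprinkler running) ≈ 0.2963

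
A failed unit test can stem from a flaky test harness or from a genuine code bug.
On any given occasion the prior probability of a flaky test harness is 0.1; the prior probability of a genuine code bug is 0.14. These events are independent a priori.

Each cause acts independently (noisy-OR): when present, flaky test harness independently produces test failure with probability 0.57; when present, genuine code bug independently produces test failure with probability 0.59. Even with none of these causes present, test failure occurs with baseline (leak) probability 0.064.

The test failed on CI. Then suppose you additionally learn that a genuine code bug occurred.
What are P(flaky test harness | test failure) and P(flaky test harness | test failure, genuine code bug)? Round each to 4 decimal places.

Under noisy-OR, P(test failure | causes) = 1 − (1−0.064)·∏(1−qᵢ) over the active causes.
For the numerator, keep only flaky test harness=true terms: 0.051387 + 0.011690 = 0.063077
The normalizing constant is 0.064*0.9*0.86 + 0.61624*0.9*0.14 + 0.59752*0.1*0.86 + 0.834983*0.1*0.14 = 0.190259
Posterior = 0.063077 / 0.190259 ≈ 0.3315

Now also conditioning on genuine code bug=true:
For the numerator, keep only flaky test harness=true terms: 0.834983*0.1 = 0.083498
Normalizer over all consistent configurations: 0.61624*0.9 + 0.834983*0.1 = 0.638114
P(flaky test harness | test failure, genuine code bug) = 0.083498/0.638114 ≈ 0.1309
— genuine code bug explains away the evidence for flaky test harness.

P(flaky test harness | test failure) ≈ 0.3315; P(flaky test harness | test failure, genuine code bug) ≈ 0.1309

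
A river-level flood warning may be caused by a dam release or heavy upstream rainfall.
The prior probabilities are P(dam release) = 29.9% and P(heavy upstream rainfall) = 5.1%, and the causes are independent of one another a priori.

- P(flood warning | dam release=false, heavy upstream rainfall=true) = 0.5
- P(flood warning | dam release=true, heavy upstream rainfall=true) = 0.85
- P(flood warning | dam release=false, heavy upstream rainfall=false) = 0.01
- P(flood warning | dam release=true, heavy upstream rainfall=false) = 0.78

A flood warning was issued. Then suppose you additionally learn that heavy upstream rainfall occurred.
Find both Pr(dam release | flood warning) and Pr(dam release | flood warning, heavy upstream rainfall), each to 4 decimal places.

Numerator (weight on configurations with dam release): 0.221326 + 0.012962 = 0.234288
Denominator P(flood warning): 0.01·0.701·0.949 + 0.5·0.701·0.051 + 0.78·0.299·0.949 + 0.85·0.299·0.051 = 0.258815
P(dam release | flood warning) = 0.234288/0.258815 ≈ 0.9052

Now also conditioning on heavy upstream rainfall=true:
Numerator (weight on configurations with dam release): 0.85*0.299 = 0.254150
The normalizing constant is 0.5*0.701 + 0.85*0.299 = 0.604650
Posterior = 0.254150 / 0.604650 ≈ 0.4203
Conditioning on heavy upstream rainfall lowers the posterior on dam release: the classic explaining-away effect in a common-effect structure.

Pr(dam release | flood warning) ≈ 0.9052; Pr(dam release | flood warning, heavy upstream rainfall) ≈ 0.4203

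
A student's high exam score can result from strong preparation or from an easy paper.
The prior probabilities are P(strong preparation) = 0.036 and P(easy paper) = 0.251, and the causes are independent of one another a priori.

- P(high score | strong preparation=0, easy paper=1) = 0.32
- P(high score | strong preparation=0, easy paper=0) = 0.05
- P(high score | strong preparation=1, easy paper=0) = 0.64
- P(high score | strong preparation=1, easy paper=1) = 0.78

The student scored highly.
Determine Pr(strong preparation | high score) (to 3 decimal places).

Pr(strong preparation | high score) ≈ 0.176

P(high score) = 0.05×0.964×0.749 + 0.32×0.964×0.251 + 0.64×0.036×0.749 + 0.78×0.036×0.251 = 0.036102 + 0.077428 + 0.017257 + 0.007048 = 0.137835
The strong preparation-present share is 0.017257 + 0.007048 = 0.024305.
P(strong preparation | high score) = 0.024305 / 0.137835 ≈ 0.176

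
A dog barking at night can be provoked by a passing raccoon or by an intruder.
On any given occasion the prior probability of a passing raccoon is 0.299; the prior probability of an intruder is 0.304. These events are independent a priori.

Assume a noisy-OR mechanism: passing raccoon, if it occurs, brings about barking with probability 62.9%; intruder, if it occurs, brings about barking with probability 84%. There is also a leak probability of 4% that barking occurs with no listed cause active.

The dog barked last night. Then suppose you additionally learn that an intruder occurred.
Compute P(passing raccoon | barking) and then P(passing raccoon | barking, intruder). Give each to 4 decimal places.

P(passing raccoon | barking) ≈ 0.5236; P(passing raccoon | barking, intruder) ≈ 0.3221

Under noisy-OR, P(barking | causes) = 1 − (1−0.04)·∏(1−qᵢ) over the active causes.
By total probability over the 4 (passing raccoon, intruder) configurations:
  P(barking) = 0.04·0.701·0.696 + 0.8464·0.701·0.304 + 0.64384·0.299·0.696 + 0.943014·0.299·0.304
        = 0.019516 + 0.180371 + 0.133986 + 0.085716 = 0.419589
Configurations with passing raccoon contribute 0.219702, so
  P(passing raccoon | barking) = 0.219702 / 0.419589 ≈ 0.5236

With the extra evidence:
Numerator (weight on configurations with passing raccoon): 0.943014×0.299 = 0.281961
The normalizing constant is 0.8464×0.701 + 0.943014×0.299 = 0.875287
P(passing raccoon | barking, intruder) = 0.281961/0.875287 ≈ 0.3221
The drop from 0.5236 to 0.3221 is the explaining-away (discounting) effect.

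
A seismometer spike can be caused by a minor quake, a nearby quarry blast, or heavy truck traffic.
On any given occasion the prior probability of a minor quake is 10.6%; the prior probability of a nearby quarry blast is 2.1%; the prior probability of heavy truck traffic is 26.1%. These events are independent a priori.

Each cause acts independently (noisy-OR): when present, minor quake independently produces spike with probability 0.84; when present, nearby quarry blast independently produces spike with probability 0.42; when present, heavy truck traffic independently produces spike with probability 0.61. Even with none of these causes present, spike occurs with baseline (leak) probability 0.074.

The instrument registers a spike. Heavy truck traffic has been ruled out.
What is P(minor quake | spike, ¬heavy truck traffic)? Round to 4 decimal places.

Under noisy-OR, P(spike | causes) = 1 − (1−0.074)·∏(1−qᵢ) over the active causes.
Weight on minor quake=true, given the evidence: 0.088399 + 0.002035 = 0.090434
The normalizing constant is 0.074·0.894·0.979 + 0.46292·0.894·0.021 + 0.85184·0.106·0.979 + 0.914067·0.106·0.021 = 0.163892
Posterior = 0.090434 / 0.163892 ≈ 0.5518

P(minor quake | spike, ¬heavy truck traffic) ≈ 0.5518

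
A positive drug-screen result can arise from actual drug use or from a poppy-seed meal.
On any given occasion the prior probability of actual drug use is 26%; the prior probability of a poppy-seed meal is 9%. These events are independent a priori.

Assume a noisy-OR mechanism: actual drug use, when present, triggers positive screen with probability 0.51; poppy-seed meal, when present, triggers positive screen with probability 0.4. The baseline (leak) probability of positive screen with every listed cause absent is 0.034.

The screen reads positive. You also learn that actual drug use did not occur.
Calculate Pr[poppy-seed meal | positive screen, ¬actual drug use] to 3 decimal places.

Under noisy-OR, P(positive screen | causes) = 1 − (1−0.034)·∏(1−qᵢ) over the active causes.
Weight on poppy-seed meal=true, given the evidence: 0.4204*0.09 = 0.037836
Denominator P(positive screen | ¬actual drug use): 0.034*0.91 + 0.4204*0.09 = 0.068776
P(poppy-seed meal | positive screen, ¬actual drug use) = 0.037836/0.068776 ≈ 0.550

Pr[poppy-seed meal | positive screen, ¬actual drug use] ≈ 0.550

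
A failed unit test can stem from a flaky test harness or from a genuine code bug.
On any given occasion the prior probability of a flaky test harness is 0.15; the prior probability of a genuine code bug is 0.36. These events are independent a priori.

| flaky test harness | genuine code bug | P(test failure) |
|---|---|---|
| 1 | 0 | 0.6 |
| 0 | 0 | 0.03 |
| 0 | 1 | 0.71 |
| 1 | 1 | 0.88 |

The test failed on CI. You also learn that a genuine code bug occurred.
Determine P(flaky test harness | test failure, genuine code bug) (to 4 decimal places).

Enumerate both values of flaky test harness and weight by the priors:
  P(test failure | genuine code bug) = 0.71×0.85 + 0.88×0.15
        = 0.603500 + 0.132000 = 0.735500
Keeping only the flaky test harness-present terms gives 0.132000, so
  P(flaky test harness | test failure, genuine code bug) = 0.132000 / 0.735500 ≈ 0.1795

P(flaky test harness | test failure, genuine code bug) ≈ 0.1795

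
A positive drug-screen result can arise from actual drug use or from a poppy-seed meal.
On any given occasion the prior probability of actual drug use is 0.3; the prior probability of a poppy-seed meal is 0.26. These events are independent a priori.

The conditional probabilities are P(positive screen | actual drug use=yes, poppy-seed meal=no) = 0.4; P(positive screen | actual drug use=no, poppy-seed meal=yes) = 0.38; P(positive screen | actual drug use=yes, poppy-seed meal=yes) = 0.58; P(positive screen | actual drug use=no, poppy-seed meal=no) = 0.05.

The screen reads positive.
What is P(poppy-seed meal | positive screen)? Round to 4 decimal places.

P(poppy-seed meal | positive screen) ≈ 0.4993

P(positive screen) = 0.05*0.7*0.74 + 0.38*0.7*0.26 + 0.4*0.3*0.74 + 0.58*0.3*0.26 = 0.025900 + 0.069160 + 0.088800 + 0.045240 = 0.229100
Restricting to configurations with poppy-seed meal present: 0.069160 + 0.045240 = 0.114400.
So P(poppy-seed meal | positive screen) = 0.114400/0.229100 ≈ 0.4993.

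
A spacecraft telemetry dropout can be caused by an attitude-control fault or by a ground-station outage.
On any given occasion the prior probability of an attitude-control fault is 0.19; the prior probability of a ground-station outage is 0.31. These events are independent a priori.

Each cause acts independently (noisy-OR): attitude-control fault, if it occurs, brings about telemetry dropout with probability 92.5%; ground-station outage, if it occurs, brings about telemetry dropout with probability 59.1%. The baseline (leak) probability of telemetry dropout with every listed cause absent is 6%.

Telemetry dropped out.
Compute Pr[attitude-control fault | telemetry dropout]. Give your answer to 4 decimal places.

Under noisy-OR, P(telemetry dropout | causes) = 1 − (1−0.06)·∏(1−qᵢ) over the active causes.
P(telemetry dropout) = 0.06*0.81*0.69 + 0.61554*0.81*0.31 + 0.9295*0.19*0.69 + 0.971166*0.19*0.31 = 0.033534 + 0.154562 + 0.121857 + 0.057202 = 0.367155
Of this, 0.179059 comes from 0.121857 + 0.057202 (the attitude-control fault=true cases).
Hence the posterior is 0.179059/0.367155 ≈ 0.4877.

Pr[attitude-control fault | telemetry dropout] ≈ 0.4877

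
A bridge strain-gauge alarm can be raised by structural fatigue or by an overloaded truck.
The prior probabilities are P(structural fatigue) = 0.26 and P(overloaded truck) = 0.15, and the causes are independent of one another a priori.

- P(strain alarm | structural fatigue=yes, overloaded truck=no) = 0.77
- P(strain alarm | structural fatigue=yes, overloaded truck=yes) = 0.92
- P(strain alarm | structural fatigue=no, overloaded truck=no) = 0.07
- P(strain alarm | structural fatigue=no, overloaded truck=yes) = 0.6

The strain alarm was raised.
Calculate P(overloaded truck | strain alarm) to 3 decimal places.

Weight on overloaded truck=true, given the evidence: 0.066600 + 0.035880 = 0.102480
Denominator P(strain alarm): 0.07·0.74·0.85 + 0.6·0.74·0.15 + 0.77·0.26·0.85 + 0.92·0.26·0.15 = 0.316680
P(overloaded truck | strain alarm) = 0.102480/0.316680 ≈ 0.324

P(overloaded truck | strain alarm) ≈ 0.324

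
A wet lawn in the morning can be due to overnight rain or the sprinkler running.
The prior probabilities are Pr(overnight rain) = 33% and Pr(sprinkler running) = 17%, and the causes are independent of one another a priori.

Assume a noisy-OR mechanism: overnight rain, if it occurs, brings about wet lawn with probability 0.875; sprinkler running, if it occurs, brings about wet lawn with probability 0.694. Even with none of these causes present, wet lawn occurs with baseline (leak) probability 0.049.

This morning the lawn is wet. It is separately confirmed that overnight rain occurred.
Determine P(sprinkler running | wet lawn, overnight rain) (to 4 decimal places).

Under noisy-OR, P(wet lawn | causes) = 1 − (1−0.049)·∏(1−qᵢ) over the active causes.
P(wet lawn | overnight rain) = 0.881125×0.83 + 0.963624×0.17 = 0.731334 + 0.163816 = 0.895150
Restricting to configurations with sprinkler running present: 0.963624×0.17 = 0.163816.
P(sprinkler running | wet lawn, overnight rain) = 0.163816 / 0.895150 ≈ 0.1830

P(sprinkler running | wet lawn, overnight rain) ≈ 0.1830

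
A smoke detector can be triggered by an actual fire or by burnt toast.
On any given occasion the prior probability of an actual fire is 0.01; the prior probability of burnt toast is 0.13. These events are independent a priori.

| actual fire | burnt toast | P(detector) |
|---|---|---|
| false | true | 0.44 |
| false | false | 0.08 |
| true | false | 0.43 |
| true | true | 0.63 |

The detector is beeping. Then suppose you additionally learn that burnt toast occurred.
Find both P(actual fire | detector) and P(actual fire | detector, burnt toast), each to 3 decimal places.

By total probability over the 4 (actual fire, burnt toast) configurations:
  P(detector) = 0.08·0.99·0.87 + 0.44·0.99·0.13 + 0.43·0.01·0.87 + 0.63·0.01·0.13
        = 0.068904 + 0.056628 + 0.003741 + 0.000819 = 0.130092
Keeping only the actual fire-present terms gives 0.004560, so
  P(actual fire | detector) = 0.004560 / 0.130092 ≈ 0.035

Now condition on the additional information:
By total probability over both values of actual fire:
  P(detector | burnt toast) = 0.44*0.99 + 0.63*0.01
        = 0.435600 + 0.006300 = 0.441900
The terms with actual fire present sum to 0.006300, so
  P(actual fire | detector, burnt toast) = 0.006300 / 0.441900 ≈ 0.014

P(actual fire | detector) ≈ 0.035; P(actual fire | detector, burnt toast) ≈ 0.014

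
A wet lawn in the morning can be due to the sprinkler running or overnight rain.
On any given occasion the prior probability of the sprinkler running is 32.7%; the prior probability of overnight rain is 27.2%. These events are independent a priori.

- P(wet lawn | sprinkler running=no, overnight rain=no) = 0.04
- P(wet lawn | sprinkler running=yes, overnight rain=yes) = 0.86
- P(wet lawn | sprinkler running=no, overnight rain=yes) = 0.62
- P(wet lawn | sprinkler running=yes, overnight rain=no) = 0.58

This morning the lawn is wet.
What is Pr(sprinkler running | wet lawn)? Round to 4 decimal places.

Pr(sprinkler running | wet lawn) ≈ 0.6172

Weight on sprinkler running=true, given the evidence: 0.138072 + 0.076492 = 0.214564
The normalizing constant is 0.04*0.673*0.728 + 0.62*0.673*0.272 + 0.58*0.327*0.728 + 0.86*0.327*0.272 = 0.347657
Posterior = 0.214564 / 0.347657 ≈ 0.6172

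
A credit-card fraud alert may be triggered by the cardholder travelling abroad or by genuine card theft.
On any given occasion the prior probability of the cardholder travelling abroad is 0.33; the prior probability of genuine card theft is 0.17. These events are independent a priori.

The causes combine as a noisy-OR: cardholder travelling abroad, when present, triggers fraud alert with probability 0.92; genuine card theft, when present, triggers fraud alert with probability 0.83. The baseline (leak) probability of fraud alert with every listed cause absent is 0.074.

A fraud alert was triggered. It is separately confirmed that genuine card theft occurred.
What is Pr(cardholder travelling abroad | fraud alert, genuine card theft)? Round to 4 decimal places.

Pr(cardholder travelling abroad | fraud alert, genuine card theft) ≈ 0.3660

Under noisy-OR, P(fraud alert | causes) = 1 − (1−0.074)·∏(1−qᵢ) over the active causes.
Weight on cardholder travelling abroad=true, given the evidence: 0.987406×0.33 = 0.325844
The normalizing constant is 0.84258×0.67 + 0.987406×0.33 = 0.890373
P(cardholder travelling abroad | fraud alert, genuine card theft) = 0.325844/0.890373 ≈ 0.3660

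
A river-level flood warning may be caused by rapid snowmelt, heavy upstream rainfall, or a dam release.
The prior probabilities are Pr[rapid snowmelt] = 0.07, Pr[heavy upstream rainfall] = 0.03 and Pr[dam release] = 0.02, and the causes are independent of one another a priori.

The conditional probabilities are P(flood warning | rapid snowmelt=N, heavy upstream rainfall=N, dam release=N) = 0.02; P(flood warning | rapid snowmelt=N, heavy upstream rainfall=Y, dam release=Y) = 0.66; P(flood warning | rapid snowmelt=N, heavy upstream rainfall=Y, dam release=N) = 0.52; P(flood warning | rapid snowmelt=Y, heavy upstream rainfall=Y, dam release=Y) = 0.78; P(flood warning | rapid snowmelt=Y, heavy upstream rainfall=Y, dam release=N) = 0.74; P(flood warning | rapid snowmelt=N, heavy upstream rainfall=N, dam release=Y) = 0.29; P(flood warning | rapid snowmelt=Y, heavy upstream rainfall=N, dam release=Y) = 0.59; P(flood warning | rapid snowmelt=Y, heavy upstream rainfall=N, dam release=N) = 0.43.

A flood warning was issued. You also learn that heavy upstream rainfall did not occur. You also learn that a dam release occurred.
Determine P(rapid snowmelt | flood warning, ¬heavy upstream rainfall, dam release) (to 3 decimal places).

P(rapid snowmelt | flood warning, ¬heavy upstream rainfall, dam release) ≈ 0.133

P(flood warning | ¬heavy upstream rainfall, dam release) = 0.29×0.93 + 0.59×0.07 = 0.269700 + 0.041300 = 0.311000
Of this, 0.041300 comes from 0.59×0.07 (the rapid snowmelt=true cases).
Hence the posterior is 0.041300/0.311000 ≈ 0.133.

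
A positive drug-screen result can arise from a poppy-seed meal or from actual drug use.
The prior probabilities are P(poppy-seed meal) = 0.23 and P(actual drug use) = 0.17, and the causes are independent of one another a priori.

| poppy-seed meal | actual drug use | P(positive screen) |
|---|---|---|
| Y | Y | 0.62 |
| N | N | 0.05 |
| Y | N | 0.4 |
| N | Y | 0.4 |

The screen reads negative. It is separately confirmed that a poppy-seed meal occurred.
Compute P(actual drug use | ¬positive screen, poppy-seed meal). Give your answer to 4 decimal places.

For the numerator, keep only actual drug use=true terms: 0.38·0.17 = 0.064600
Normalizer over all consistent configurations: 0.6·0.83 + 0.38·0.17 = 0.562600
Posterior = 0.064600 / 0.562600 ≈ 0.1148

P(actual drug use | ¬positive screen, poppy-seed meal) ≈ 0.1148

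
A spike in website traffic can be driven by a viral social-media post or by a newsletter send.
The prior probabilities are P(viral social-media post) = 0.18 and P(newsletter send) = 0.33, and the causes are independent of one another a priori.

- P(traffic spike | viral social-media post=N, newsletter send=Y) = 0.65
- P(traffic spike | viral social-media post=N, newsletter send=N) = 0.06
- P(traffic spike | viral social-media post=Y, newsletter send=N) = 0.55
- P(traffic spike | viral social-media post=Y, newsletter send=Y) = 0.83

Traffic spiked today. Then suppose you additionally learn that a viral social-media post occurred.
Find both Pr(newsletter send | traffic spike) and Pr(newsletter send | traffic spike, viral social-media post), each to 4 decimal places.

Pr(newsletter send | traffic spike) ≈ 0.6940; Pr(newsletter send | traffic spike, viral social-media post) ≈ 0.4264

Weight on newsletter send=true, given the evidence: 0.175890 + 0.049302 = 0.225192
The normalizing constant is 0.06·0.82·0.67 + 0.65·0.82·0.33 + 0.55·0.18·0.67 + 0.83·0.18·0.33 = 0.324486
P(newsletter send | traffic spike) = 0.225192/0.324486 ≈ 0.6940

Now also conditioning on viral social-media post=true:
By total probability over both values of newsletter send:
  P(traffic spike | viral social-media post) = 0.55×0.67 + 0.83×0.33
        = 0.368500 + 0.273900 = 0.642400
Configurations with newsletter send contribute 0.273900, so
  P(newsletter send | traffic spike, viral social-media post) = 0.273900 / 0.642400 ≈ 0.4264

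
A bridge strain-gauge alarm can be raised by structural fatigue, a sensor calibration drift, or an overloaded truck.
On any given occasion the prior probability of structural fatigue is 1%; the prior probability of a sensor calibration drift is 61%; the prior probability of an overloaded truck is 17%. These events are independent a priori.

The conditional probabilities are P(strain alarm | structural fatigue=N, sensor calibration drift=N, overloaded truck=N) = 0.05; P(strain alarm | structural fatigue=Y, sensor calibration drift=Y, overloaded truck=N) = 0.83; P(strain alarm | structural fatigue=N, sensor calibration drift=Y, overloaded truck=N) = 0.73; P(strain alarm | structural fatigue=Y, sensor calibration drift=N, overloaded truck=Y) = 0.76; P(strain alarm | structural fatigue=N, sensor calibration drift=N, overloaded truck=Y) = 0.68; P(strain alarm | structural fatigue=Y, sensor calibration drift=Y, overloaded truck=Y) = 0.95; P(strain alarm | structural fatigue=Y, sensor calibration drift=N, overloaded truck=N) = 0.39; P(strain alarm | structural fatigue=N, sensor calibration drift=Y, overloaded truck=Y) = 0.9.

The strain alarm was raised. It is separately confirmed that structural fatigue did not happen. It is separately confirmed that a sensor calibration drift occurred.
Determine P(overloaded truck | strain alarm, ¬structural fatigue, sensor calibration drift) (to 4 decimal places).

P(overloaded truck | strain alarm, ¬structural fatigue, sensor calibration drift) ≈ 0.2016

P(strain alarm | ¬structural fatigue, sensor calibration drift) = 0.73×0.83 + 0.9×0.17 = 0.605900 + 0.153000 = 0.758900
Of this, 0.153000 comes from 0.9×0.17 (the overloaded truck=true cases).
Hence the posterior is 0.153000/0.758900 ≈ 0.2016.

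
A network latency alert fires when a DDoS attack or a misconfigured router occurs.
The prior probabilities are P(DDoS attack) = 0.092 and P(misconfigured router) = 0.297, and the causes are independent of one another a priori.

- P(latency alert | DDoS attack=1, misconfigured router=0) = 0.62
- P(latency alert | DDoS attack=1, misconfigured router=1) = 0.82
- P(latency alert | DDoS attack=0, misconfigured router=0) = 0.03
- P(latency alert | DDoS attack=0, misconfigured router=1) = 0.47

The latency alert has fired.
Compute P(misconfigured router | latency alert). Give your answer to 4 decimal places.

P(misconfigured router | latency alert) ≈ 0.7157

P(latency alert) = 0.03*0.908*0.703 + 0.47*0.908*0.297 + 0.62*0.092*0.703 + 0.82*0.092*0.297 = 0.019150 + 0.126748 + 0.040099 + 0.022406 = 0.208403
The misconfigured router-present share is 0.126748 + 0.022406 = 0.149154.
Hence the posterior is 0.149154/0.208403 ≈ 0.7157.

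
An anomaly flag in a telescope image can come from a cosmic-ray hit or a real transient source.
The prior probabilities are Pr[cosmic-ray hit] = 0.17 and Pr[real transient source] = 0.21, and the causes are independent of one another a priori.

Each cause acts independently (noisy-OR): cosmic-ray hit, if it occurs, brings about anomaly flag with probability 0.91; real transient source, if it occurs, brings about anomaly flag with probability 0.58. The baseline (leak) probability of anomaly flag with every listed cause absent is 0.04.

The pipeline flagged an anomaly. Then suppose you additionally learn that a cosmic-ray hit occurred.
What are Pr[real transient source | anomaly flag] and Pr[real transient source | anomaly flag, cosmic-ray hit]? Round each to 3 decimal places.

Pr[real transient source | anomaly flag] ≈ 0.482; Pr[real transient source | anomaly flag, cosmic-ray hit] ≈ 0.219

Under noisy-OR, P(anomaly flag | causes) = 1 − (1−0.04)·∏(1−qᵢ) over the active causes.
By total probability over the 4 (cosmic-ray hit, real transient source) configurations:
  P(anomaly flag) = 0.04×0.83×0.79 + 0.5968×0.83×0.21 + 0.9136×0.17×0.79 + 0.963712×0.17×0.21
        = 0.026228 + 0.104022 + 0.122696 + 0.034405 = 0.287351
Configurations with real transient source contribute 0.138427, so
  P(real transient source | anomaly flag) = 0.138427 / 0.287351 ≈ 0.482

With the extra evidence:
By total probability over both values of real transient source:
  P(anomaly flag | cosmic-ray hit) = 0.9136*0.79 + 0.963712*0.21
        = 0.721744 + 0.202380 = 0.924124
Configurations with real transient source contribute 0.202380, so
  P(real transient source | anomaly flag, cosmic-ray hit) = 0.202380 / 0.924124 ≈ 0.219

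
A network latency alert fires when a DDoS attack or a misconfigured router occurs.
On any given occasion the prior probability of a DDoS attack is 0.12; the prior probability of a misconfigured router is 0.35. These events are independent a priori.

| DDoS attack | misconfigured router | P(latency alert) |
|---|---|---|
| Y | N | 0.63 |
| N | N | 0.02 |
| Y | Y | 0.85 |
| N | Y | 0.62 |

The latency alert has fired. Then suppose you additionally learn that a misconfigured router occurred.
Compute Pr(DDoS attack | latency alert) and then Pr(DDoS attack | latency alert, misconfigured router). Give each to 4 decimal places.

Pr(DDoS attack | latency alert) ≈ 0.2954; Pr(DDoS attack | latency alert, misconfigured router) ≈ 0.1575

For the numerator, keep only DDoS attack=true terms: 0.049140 + 0.035700 = 0.084840
Normalizer over all consistent configurations: 0.02·0.88·0.65 + 0.62·0.88·0.35 + 0.63·0.12·0.65 + 0.85·0.12·0.35 = 0.287240
P(DDoS attack | latency alert) = 0.084840/0.287240 ≈ 0.2954

With the extra evidence:
Sum P(latency alert|·) weighted by the priors over both values of DDoS attack:
  P(latency alert | misconfigured router) = 0.62·0.88 + 0.85·0.12
        = 0.545600 + 0.102000 = 0.647600
Configurations with DDoS attack contribute 0.102000, so
  P(DDoS attack | latency alert, misconfigured router) = 0.102000 / 0.647600 ≈ 0.1575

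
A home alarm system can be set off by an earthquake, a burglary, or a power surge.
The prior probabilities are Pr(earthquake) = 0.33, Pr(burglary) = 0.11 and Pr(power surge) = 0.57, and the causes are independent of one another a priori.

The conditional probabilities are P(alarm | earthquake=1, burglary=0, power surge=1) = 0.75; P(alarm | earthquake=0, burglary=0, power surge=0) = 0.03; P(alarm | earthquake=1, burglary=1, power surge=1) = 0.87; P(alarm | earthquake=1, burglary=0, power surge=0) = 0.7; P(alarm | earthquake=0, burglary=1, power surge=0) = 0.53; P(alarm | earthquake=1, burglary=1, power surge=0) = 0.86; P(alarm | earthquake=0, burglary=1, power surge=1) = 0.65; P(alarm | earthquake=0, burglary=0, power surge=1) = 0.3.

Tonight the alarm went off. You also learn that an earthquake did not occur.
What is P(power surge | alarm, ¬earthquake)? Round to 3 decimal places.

P(power surge | alarm, ¬earthquake) ≈ 0.841

P(alarm | ¬earthquake) = 0.03·0.89·0.43 + 0.3·0.89·0.57 + 0.53·0.11·0.43 + 0.65·0.11·0.57 = 0.011481 + 0.152190 + 0.025069 + 0.040755 = 0.229495
Restricting to configurations with power surge present: 0.152190 + 0.040755 = 0.192945.
P(power surge | alarm, ¬earthquake) = 0.192945 / 0.229495 ≈ 0.841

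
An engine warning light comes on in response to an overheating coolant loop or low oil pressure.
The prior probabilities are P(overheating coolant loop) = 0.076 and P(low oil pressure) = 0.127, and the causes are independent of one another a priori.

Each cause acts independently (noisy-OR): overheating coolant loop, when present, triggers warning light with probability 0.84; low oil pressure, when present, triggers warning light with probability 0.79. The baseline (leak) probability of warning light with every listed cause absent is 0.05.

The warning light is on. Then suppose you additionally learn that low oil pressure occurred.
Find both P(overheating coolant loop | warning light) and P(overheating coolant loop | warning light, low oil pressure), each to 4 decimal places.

Under noisy-OR, P(warning light | causes) = 1 − (1−0.05)·∏(1−qᵢ) over the active causes.
Enumerate the 4 (overheating coolant loop, low oil pressure) configurations and weight by the priors:
  P(warning light) = 0.05*0.924*0.873 + 0.8005*0.924*0.127 + 0.848*0.076*0.873 + 0.96808*0.076*0.127
        = 0.040333 + 0.093937 + 0.056263 + 0.009344 = 0.199877
Keeping only the overheating coolant loop-present terms gives 0.065607, so
  P(overheating coolant loop | warning light) = 0.065607 / 0.199877 ≈ 0.3282

With the extra evidence:
Numerator (weight on configurations with overheating coolant loop): 0.96808*0.076 = 0.073574
Denominator P(warning light | low oil pressure): 0.8005*0.924 + 0.96808*0.076 = 0.813236
Posterior = 0.073574 / 0.813236 ≈ 0.0905

P(overheating coolant loop | warning light) ≈ 0.3282; P(overheating coolant loop | warning light, low oil pressure) ≈ 0.0905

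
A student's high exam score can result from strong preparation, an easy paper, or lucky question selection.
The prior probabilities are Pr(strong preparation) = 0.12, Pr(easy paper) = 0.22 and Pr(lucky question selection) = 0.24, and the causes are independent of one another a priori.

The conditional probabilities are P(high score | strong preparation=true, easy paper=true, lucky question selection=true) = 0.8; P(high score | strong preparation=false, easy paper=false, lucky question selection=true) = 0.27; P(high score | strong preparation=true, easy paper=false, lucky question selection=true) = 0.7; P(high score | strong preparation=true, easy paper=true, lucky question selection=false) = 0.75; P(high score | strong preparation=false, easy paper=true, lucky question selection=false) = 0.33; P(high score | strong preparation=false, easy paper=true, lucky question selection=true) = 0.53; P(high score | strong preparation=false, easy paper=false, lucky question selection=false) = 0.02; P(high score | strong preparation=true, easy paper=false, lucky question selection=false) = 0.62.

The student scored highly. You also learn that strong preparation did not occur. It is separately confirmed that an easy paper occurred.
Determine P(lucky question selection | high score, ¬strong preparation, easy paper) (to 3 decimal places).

P(high score | ¬strong preparation, easy paper) = 0.33×0.76 + 0.53×0.24 = 0.250800 + 0.127200 = 0.378000
Restricting to configurations with lucky question selection present: 0.53×0.24 = 0.127200.
Hence the posterior is 0.127200/0.378000 ≈ 0.337.

P(lucky question selection | high score, ¬strong preparation, easy paper) ≈ 0.337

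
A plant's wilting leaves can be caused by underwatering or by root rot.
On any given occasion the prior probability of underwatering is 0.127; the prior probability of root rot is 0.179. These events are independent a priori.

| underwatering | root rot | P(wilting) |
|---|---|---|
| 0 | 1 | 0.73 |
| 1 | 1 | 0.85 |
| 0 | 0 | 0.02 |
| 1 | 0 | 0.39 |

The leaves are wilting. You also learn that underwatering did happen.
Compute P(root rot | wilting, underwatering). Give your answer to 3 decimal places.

Weight on root rot=true, given the evidence: 0.85·0.179 = 0.152150
Normalizer over all consistent configurations: 0.39·0.821 + 0.85·0.179 = 0.472340
P(root rot | wilting, underwatering) = 0.152150/0.472340 ≈ 0.322

P(root rot | wilting, underwatering) ≈ 0.322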